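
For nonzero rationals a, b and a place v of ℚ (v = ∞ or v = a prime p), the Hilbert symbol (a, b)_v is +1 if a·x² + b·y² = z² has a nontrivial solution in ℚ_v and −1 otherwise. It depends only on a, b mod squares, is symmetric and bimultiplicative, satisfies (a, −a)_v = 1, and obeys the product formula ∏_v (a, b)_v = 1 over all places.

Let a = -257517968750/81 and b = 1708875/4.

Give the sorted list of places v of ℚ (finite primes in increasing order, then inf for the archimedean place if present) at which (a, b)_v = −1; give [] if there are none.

Mod squares: a ≡ -14, b ≡ 155. Check v ∈ {∞, 2, 3, 5, 7, 31}.
v=31: a=31^2·(≡29), b=31^1·(≡25) mod 31; (29|31)=-1, (25|31)=+1; (−1)^{2·1·15}·(-1)^1·(+1)^2 = -1.
v=7: a=7^3·(≡3), b=7^2·(≡2) mod 7; (3|7)=-1, (2|7)=+1; (−1)^{3·2·3}·(-1)^2·(+1)^3 = +1.
v=∞: -14 < 0 and 155 > 0  ⇒  (a,b)_∞ = +1.
v=5: a=5^8·(≡4), b=5^3·(≡4) mod 5; (4|5)=+1, (4|5)=+1; (−1)^{8·3·2}·(+1)^3·(+1)^8 = +1.
v=2: v_2(a)=1, v_2(b)=-2; units ≡ 1, 3 (mod 8); ε·ε+αω+βω = 0·1+1·1+-2·0 ≡ 1  ⇒  (a,b)_2 = -1.
v=3: a=3^-4·(≡1), b=3^2·(≡2) mod 3; (1|3)=+1, (2|3)=-1; (−1)^{-4·2·1}·(+1)^2·(-1)^-4 = +1.
|Ram(-14, 155)| = 2, even; anisotropic at {2, 31}.

[2, 31]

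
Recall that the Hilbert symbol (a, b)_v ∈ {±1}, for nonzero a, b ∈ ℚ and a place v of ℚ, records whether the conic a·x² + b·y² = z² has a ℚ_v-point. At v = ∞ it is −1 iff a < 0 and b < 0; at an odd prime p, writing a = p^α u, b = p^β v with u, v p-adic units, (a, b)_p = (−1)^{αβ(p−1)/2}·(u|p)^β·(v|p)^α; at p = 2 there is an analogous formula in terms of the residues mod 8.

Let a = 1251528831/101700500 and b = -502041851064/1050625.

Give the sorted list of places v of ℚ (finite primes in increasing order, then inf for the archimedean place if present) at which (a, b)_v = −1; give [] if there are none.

Mod squares: a ≡ 595, b ≡ -1326. Check v ∈ {∞, 2, 3, 5, 7, 11, 13, 17, 23, 41, 47}.
v=∞: 595 > 0 and -1326 < 0  ⇒  (a,b)_∞ = +1.
v=11: a=11^-2·(≡3), b=11^0·(≡4) mod 11; (3|11)=+1, (4|11)=+1; (−1)^{-2·0·5}·(+1)^0·(+1)^-2 = +1.
v=3: a=3^2·(≡1), b=3^5·(≡2) mod 3; (1|3)=+1, (2|3)=-1; (−1)^{2·5·1}·(+1)^5·(-1)^2 = +1.
v=7: a=7^1·(≡2), b=7^0·(≡1) mod 7; (2|7)=+1, (1|7)=+1; (−1)^{1·0·3}·(+1)^0·(+1)^1 = +1.
v=2: v_2(a)=-2, v_2(b)=3; units ≡ 3, 1 (mod 8); ε·ε+αω+βω = 1·0+-2·0+3·1 ≡ 1  ⇒  (a,b)_2 = -1.
v=23: a=23^2·(≡11), b=23^2·(≡2) mod 23; (11|23)=-1, (2|23)=+1; (−1)^{2·2·11}·(-1)^2·(+1)^2 = +1.
v=5: a=5^-3·(≡4), b=5^-4·(≡1) mod 5; (4|5)=+1, (1|5)=+1; (−1)^{-3·-4·2}·(+1)^-4·(+1)^-3 = +1.
v=17: a=17^1·(≡13), b=17^1·(≡11) mod 17; (13|17)=+1, (11|17)=-1; (−1)^{1·1·8}·(+1)^1·(-1)^1 = -1.
v=47: a=47^2·(≡41), b=47^2·(≡37) mod 47; (41|47)=-1, (37|47)=+1; (−1)^{2·2·23}·(-1)^2·(+1)^2 = +1.
v=13: a=13^0·(≡4), b=13^1·(≡11) mod 13; (4|13)=+1, (11|13)=-1; (−1)^{0·1·6}·(+1)^1·(-1)^0 = +1.
v=41: a=41^-2·(≡4), b=41^-2·(≡30) mod 41; (4|41)=+1, (30|41)=-1; (−1)^{-2·-2·20}·(+1)^-2·(-1)^-2 = +1.
(595, -1326 / ℚ) ramifies at {2, 17}: a division algebra.

[2, 17]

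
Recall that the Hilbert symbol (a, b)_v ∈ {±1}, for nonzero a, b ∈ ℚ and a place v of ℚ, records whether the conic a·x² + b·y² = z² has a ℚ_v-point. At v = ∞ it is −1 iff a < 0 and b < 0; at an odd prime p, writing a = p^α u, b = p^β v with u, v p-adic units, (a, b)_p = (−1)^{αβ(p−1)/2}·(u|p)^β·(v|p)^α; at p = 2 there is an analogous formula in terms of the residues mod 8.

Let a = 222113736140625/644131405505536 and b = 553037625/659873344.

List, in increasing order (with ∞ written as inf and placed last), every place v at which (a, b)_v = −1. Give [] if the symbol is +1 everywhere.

[3, 5, 7, 17]

Mod squares: a ≡ 17, b ≡ 105. Check v ∈ {∞, 2, 3, 5, 7, 13, 17, 19}.
v=∞: 17 > 0 and 105 > 0  ⇒  (a,b)_∞ = +1.
v=13: a=13^-6·(≡9), b=13^-4·(≡12) mod 13; (9|13)=+1, (12|13)=+1; (−1)^{-6·-4·6}·(+1)^-4·(+1)^-6 = +1.
v=17: a=17^3·(≡9), b=17^2·(≡3) mod 17; (9|17)=+1, (3|17)=-1; (−1)^{3·2·8}·(+1)^2·(-1)^3 = -1.
v=2: v_2(a)=-10, v_2(b)=-6; units ≡ 1, 1 (mod 8); ε·ε+αω+βω = 0·0+-10·0+-6·0 ≡ 0  ⇒  (a,b)_2 = +1.
v=3: a=3^10·(≡2), b=3^7·(≡2) mod 3; (2|3)=-1, (2|3)=-1; (−1)^{10·7·1}·(-1)^7·(-1)^10 = -1.
v=7: a=7^2·(≡6), b=7^1·(≡2) mod 7; (6|7)=-1, (2|7)=+1; (−1)^{2·1·3}·(-1)^1·(+1)^2 = -1.
v=19: a=19^-4·(≡11), b=19^-2·(≡3) mod 19; (11|19)=+1, (3|19)=-1; (−1)^{-4·-2·9}·(+1)^-2·(-1)^-4 = +1.
v=5: a=5^6·(≡3), b=5^3·(≡4) mod 5; (3|5)=-1, (4|5)=+1; (−1)^{6·3·2}·(-1)^3·(+1)^6 = -1.
Ram(17, 105) = {3, 5, 7, 17}; no ℚ_3-point on the conic.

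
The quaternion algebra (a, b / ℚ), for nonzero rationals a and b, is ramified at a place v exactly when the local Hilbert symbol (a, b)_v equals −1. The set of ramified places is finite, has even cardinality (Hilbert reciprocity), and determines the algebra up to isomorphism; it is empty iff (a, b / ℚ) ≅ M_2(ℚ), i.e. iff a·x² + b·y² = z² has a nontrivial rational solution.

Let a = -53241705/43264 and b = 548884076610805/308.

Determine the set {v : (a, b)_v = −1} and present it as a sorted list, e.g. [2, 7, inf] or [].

[5, 11]

Mod squares: a ≡ -657305, b ≡ 2187185. Check v ∈ {∞, 2, 3, 5, 7, 11, 13, 17, 19, 23, 37}.
v=7: a=7^0·(≡2), b=7^-1·(≡6) mod 7; (2|7)=+1, (6|7)=-1; (−1)^{0·-1·3}·(+1)^-1·(-1)^0 = +1.
v=3: a=3^4·(≡1), b=3^0·(≡2) mod 3; (1|3)=+1, (2|3)=-1; (−1)^{4·0·1}·(+1)^0·(-1)^4 = +1.
v=11: a=11^1·(≡10), b=11^-1·(≡2) mod 11; (10|11)=-1, (2|11)=-1; (−1)^{1·-1·5}·(-1)^-1·(-1)^1 = -1.
v=37: a=37^1·(≡17), b=37^2·(≡28) mod 37; (17|37)=-1, (28|37)=+1; (−1)^{1·2·18}·(-1)^2·(+1)^1 = +1.
v=5: a=5^1·(≡1), b=5^1·(≡2) mod 5; (1|5)=+1, (2|5)=-1; (−1)^{1·1·2}·(+1)^1·(-1)^1 = -1.
v=19: a=19^1·(≡1), b=19^1·(≡10) mod 19; (1|19)=+1, (10|19)=-1; (−1)^{1·1·9}·(+1)^1·(-1)^1 = +1.
v=13: a=13^-2·(≡9), b=13^3·(≡4) mod 13; (9|13)=+1, (4|13)=+1; (−1)^{-2·3·6}·(+1)^3·(+1)^-2 = +1.
v=17: a=17^1·(≡6), b=17^4·(≡9) mod 17; (6|17)=-1, (9|17)=+1; (−1)^{1·4·8}·(-1)^4·(+1)^1 = +1.
v=23: a=23^0·(≡6), b=23^1·(≡16) mod 23; (6|23)=+1, (16|23)=+1; (−1)^{0·1·11}·(+1)^1·(+1)^0 = +1.
v=∞: -657305 < 0 and 2187185 > 0  ⇒  (a,b)_∞ = +1.
v=2: v_2(a)=-8, v_2(b)=-2; units ≡ 7, 1 (mod 8); ε·ε+αω+βω = 1·0+-8·0+-2·0 ≡ 0  ⇒  (a,b)_2 = +1.
Ram(-657305, 2187185) = {5, 11}; no ℚ_5-point on the conic.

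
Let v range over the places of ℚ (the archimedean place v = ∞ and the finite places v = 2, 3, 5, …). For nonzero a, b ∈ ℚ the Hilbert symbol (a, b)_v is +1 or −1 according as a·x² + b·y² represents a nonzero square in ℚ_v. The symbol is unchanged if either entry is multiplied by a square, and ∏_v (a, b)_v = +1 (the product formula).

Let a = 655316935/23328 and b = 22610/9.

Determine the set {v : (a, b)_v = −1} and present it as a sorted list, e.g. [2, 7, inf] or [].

[5, 7, 17, 19]

Mod squares: a ≡ 3230, b ≡ 22610. Check v ∈ {∞, 2, 3, 5, 7, 13, 17, 19}.
v=19: a=19^1·(≡3), b=19^1·(≡14) mod 19; (3|19)=-1, (14|19)=-1; (−1)^{1·1·9}·(-1)^1·(-1)^1 = -1.
v=13: a=13^2·(≡11), b=13^0·(≡9) mod 13; (11|13)=-1, (9|13)=+1; (−1)^{2·0·6}·(-1)^0·(+1)^2 = +1.
v=17: a=17^1·(≡7), b=17^1·(≡8) mod 17; (7|17)=-1, (8|17)=+1; (−1)^{1·1·8}·(-1)^1·(+1)^1 = -1.
v=2: v_2(a)=-5, v_2(b)=1; units ≡ 7, 1 (mod 8); ε·ε+αω+βω = 1·0+-5·0+1·0 ≡ 0  ⇒  (a,b)_2 = +1.
v=5: a=5^1·(≡4), b=5^1·(≡3) mod 5; (4|5)=+1, (3|5)=-1; (−1)^{1·1·2}·(+1)^1·(-1)^1 = -1.
v=∞: 3230 > 0 and 22610 > 0  ⇒  (a,b)_∞ = +1.
v=3: a=3^-6·(≡2), b=3^-2·(≡2) mod 3; (2|3)=-1, (2|3)=-1; (−1)^{-6·-2·1}·(-1)^-2·(-1)^-6 = +1.
v=7: a=7^4·(≡3), b=7^1·(≡5) mod 7; (3|7)=-1, (5|7)=-1; (−1)^{4·1·3}·(-1)^1·(-1)^4 = -1.
(3230, 22610 / ℚ) ramifies at {5, 7, 17, 19}: a division algebra.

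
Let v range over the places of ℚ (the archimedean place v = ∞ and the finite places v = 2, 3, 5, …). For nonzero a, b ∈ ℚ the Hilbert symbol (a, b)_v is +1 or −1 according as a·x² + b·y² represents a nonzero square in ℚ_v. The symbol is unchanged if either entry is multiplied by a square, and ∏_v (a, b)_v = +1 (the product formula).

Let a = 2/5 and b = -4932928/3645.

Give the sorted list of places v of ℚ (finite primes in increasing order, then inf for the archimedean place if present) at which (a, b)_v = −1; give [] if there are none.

Mod squares: a ≡ 10, b ≡ -65. Check v ∈ {∞, 2, 3, 5, 7, 11, 13}.
v=7: a=7^0·(≡6), b=7^2·(≡6) mod 7; (6|7)=-1, (6|7)=-1; (−1)^{0·2·3}·(-1)^2·(-1)^0 = +1.
v=13: a=13^0·(≡3), b=13^1·(≡8) mod 13; (3|13)=+1, (8|13)=-1; (−1)^{0·1·6}·(+1)^1·(-1)^0 = +1.
v=∞: 10 > 0 and -65 < 0  ⇒  (a,b)_∞ = +1.
v=3: a=3^0·(≡1), b=3^-6·(≡1) mod 3; (1|3)=+1, (1|3)=+1; (−1)^{0·-6·1}·(+1)^-6·(+1)^0 = +1.
v=11: a=11^0·(≡7), b=11^2·(≡5) mod 11; (7|11)=-1, (5|11)=+1; (−1)^{0·2·5}·(-1)^2·(+1)^0 = +1.
v=5: a=5^-1·(≡2), b=5^-1·(≡3) mod 5; (2|5)=-1, (3|5)=-1; (−1)^{-1·-1·2}·(-1)^-1·(-1)^-1 = +1.
v=2: v_2(a)=1, v_2(b)=6; units ≡ 5, 7 (mod 8); ε·ε+αω+βω = 0·1+1·0+6·1 ≡ 0  ⇒  (a,b)_2 = +1.
Ram(a, b) = ∅: the form 10·x² + -65·y² − z² is isotropic over every ℚ_v, so by Hasse–Minkowski it is isotropic over ℚ.

[]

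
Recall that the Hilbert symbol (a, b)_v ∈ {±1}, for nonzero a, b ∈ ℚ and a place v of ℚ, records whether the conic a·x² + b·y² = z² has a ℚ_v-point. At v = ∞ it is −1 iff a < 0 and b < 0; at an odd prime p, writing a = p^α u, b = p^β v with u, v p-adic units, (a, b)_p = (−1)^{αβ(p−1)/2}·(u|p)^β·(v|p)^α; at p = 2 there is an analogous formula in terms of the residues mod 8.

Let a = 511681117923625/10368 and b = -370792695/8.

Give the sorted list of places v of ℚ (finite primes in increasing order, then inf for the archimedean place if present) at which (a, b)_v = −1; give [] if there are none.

Mod squares: a ≡ 2210, b ≡ -881790. Check v ∈ {∞, 2, 3, 5, 7, 13, 17, 19, 29}.
v=∞: 2210 > 0 and -881790 < 0  ⇒  (a,b)_∞ = +1.
v=29: a=29^2·(≡9), b=29^2·(≡28) mod 29; (9|29)=+1, (28|29)=+1; (−1)^{2·2·14}·(+1)^2·(+1)^2 = +1.
v=7: a=7^0·(≡6), b=7^1·(≡1) mod 7; (6|7)=-1, (1|7)=+1; (−1)^{0·1·3}·(-1)^1·(+1)^0 = -1.
v=3: a=3^-4·(≡2), b=3^1·(≡1) mod 3; (2|3)=-1, (1|3)=+1; (−1)^{-4·1·1}·(-1)^1·(+1)^-4 = -1.
v=13: a=13^3·(≡10), b=13^1·(≡12) mod 13; (10|13)=+1, (12|13)=+1; (−1)^{3·1·6}·(+1)^1·(+1)^3 = +1.
v=17: a=17^1·(≡11), b=17^1·(≡7) mod 17; (11|17)=-1, (7|17)=-1; (−1)^{1·1·8}·(-1)^1·(-1)^1 = +1.
v=19: a=19^4·(≡11), b=19^1·(≡1) mod 19; (11|19)=+1, (1|19)=+1; (−1)^{4·1·9}·(+1)^1·(+1)^4 = +1.
v=2: v_2(a)=-7, v_2(b)=-3; units ≡ 1, 1 (mod 8); ε·ε+αω+βω = 0·0+-7·0+-3·0 ≡ 0  ⇒  (a,b)_2 = +1.
v=5: a=5^3·(≡3), b=5^1·(≡2) mod 5; (3|5)=-1, (2|5)=-1; (−1)^{3·1·2}·(-1)^1·(-1)^3 = +1.
(2210, -881790 / ℚ) ramifies at {3, 7}: a division algebra.

[3, 7]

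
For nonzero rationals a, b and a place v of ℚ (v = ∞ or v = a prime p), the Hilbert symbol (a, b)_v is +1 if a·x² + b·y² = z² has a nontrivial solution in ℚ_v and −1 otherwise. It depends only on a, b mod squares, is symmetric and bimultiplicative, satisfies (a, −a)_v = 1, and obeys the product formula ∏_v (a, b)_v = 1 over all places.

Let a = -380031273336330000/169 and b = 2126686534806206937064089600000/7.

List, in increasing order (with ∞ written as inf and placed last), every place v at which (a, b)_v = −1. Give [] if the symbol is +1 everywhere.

[2, 3, 5, 19, 23, 31]

Mod squares: a ≡ -563673, b ≡ 41055. Check v ∈ {∞, 2, 3, 5, 7, 11, 13, 17, 19, 23, 29, 31}.
v=11: a=11^1·(≡10), b=11^2·(≡3) mod 11; (10|11)=-1, (3|11)=+1; (−1)^{1·2·5}·(-1)^2·(+1)^1 = +1.
v=19: a=19^1·(≡7), b=19^2·(≡13) mod 19; (7|19)=+1, (13|19)=-1; (−1)^{1·2·9}·(+1)^2·(-1)^1 = -1.
v=23: a=23^2·(≡22), b=23^3·(≡22) mod 23; (22|23)=-1, (22|23)=-1; (−1)^{2·3·11}·(-1)^3·(-1)^2 = -1.
v=∞: -563673 < 0 and 41055 > 0  ⇒  (a,b)_∞ = +1.
v=2: v_2(a)=4, v_2(b)=14; units ≡ 7, 7 (mod 8); ε·ε+αω+βω = 1·1+4·0+14·0 ≡ 1  ⇒  (a,b)_2 = -1.
v=29: a=29^1·(≡4), b=29^2·(≡28) mod 29; (4|29)=+1, (28|29)=+1; (−1)^{1·2·14}·(+1)^2·(+1)^1 = +1.
v=3: a=3^3·(≡2), b=3^9·(≡2) mod 3; (2|3)=-1, (2|3)=-1; (−1)^{3·9·1}·(-1)^9·(-1)^3 = -1.
v=7: a=7^2·(≡2), b=7^-1·(≡3) mod 7; (2|7)=+1, (3|7)=-1; (−1)^{2·-1·3}·(+1)^-1·(-1)^2 = +1.
v=5: a=5^4·(≡3), b=5^5·(≡1) mod 5; (3|5)=-1, (1|5)=+1; (−1)^{4·5·2}·(-1)^5·(+1)^4 = -1.
v=13: a=13^-2·(≡5), b=13^0·(≡4) mod 13; (5|13)=-1, (4|13)=+1; (−1)^{-2·0·6}·(-1)^0·(+1)^-2 = +1.
v=17: a=17^2·(≡2), b=17^3·(≡2) mod 17; (2|17)=+1, (2|17)=+1; (−1)^{2·3·8}·(+1)^3·(+1)^2 = +1.
v=31: a=31^1·(≡9), b=31^2·(≡15) mod 31; (9|31)=+1, (15|31)=-1; (−1)^{1·2·15}·(+1)^2·(-1)^1 = -1.
Ram(-563673, 41055) = {2, 3, 5, 19, 23, 31}; no ℚ_2-point on the conic.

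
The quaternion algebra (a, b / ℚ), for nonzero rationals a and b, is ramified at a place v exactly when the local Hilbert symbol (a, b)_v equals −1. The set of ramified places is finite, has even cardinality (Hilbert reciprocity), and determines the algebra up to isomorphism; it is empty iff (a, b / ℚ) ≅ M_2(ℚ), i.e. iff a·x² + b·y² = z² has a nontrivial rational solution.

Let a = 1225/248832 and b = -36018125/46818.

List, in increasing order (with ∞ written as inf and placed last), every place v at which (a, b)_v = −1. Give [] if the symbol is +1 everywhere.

[3, 31]

Mod squares: a ≡ 3, b ≡ -682. Check v ∈ {∞, 2, 3, 5, 7, 11, 13, 17, 31}.
v=∞: 3 > 0 and -682 < 0  ⇒  (a,b)_∞ = +1.
v=31: a=31^0·(≡3), b=31^1·(≡20) mod 31; (3|31)=-1, (20|31)=+1; (−1)^{0·1·15}·(-1)^1·(+1)^0 = -1.
v=13: a=13^0·(≡10), b=13^2·(≡2) mod 13; (10|13)=+1, (2|13)=-1; (−1)^{0·2·6}·(+1)^2·(-1)^0 = +1.
v=3: a=3^-5·(≡1), b=3^-4·(≡2) mod 3; (1|3)=+1, (2|3)=-1; (−1)^{-5·-4·1}·(+1)^-4·(-1)^-5 = -1.
v=17: a=17^0·(≡6), b=17^-2·(≡9) mod 17; (6|17)=-1, (9|17)=+1; (−1)^{0·-2·8}·(-1)^-2·(+1)^0 = +1.
v=2: v_2(a)=-10, v_2(b)=-1; units ≡ 3, 3 (mod 8); ε·ε+αω+βω = 1·1+-10·1+-1·1 ≡ 0  ⇒  (a,b)_2 = +1.
v=11: a=11^0·(≡4), b=11^1·(≡3) mod 11; (4|11)=+1, (3|11)=+1; (−1)^{0·1·5}·(+1)^1·(+1)^0 = +1.
v=5: a=5^2·(≡2), b=5^4·(≡2) mod 5; (2|5)=-1, (2|5)=-1; (−1)^{2·4·2}·(-1)^4·(-1)^2 = +1.
v=7: a=7^2·(≡6), b=7^0·(≡2) mod 7; (6|7)=-1, (2|7)=+1; (−1)^{2·0·3}·(-1)^0·(+1)^2 = +1.
Ram(3, -682) = {3, 31}; no ℚ_3-point on the conic.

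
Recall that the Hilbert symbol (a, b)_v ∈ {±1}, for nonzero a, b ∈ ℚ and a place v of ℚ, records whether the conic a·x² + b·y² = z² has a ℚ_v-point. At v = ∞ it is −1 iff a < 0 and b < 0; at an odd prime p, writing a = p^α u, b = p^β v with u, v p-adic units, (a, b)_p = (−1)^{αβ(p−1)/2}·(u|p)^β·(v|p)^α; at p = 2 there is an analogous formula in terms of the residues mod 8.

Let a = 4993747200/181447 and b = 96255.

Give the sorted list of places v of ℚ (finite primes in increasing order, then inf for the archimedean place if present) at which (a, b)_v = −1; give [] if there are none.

[2, 3, 7, 31]

(a, b) ≡ (399, 10695) mod (ℚ^×)²; places V = {2, 3, 5, 7, 13, 19, 23, 31, ∞}.
(a,b)_19: α=1, u≡8; β=0, v≡1 (mod 19); (8|19)=-1, (1|19)=+1; sign (−1)^0·-1^0·+1^1 = +1.
(a,b)_∞: sgn(399)=+, sgn(10695)=+, so +1.
(a,b)_23: α=-2, u≡6; β=1, v≡22 (mod 23); (6|23)=+1, (22|23)=-1; sign (−1)^0·+1^1·-1^-2 = +1.
(a,b)_7: α=-3, u≡2; β=0, v≡5 (mod 7); (2|7)=+1, (5|7)=-1; sign (−1)^0·+1^0·-1^-3 = -1.
(a,b)_3: α=5, u≡1; β=3, v≡1 (mod 3); (1|3)=+1, (1|3)=+1; sign (−1)^1·+1^3·+1^5 = -1.
(a,b)_5: α=2, u≡4; β=1, v≡1 (mod 5); (4|5)=+1, (1|5)=+1; sign (−1)^0·+1^1·+1^2 = +1.
(a,b)_2: α=8, β=0; u≡7, v≡7 (mod 8); ε(u)ε(v)=1·1, αω(v)=8·0, βω(u)=0·0; sum ≡ 1  ⇒  -1.
(a,b)_31: α=0, u≡26; β=1, v≡5 (mod 31); (26|31)=-1, (5|31)=+1; sign (−1)^0·-1^1·+1^0 = -1.
(a,b)_13: α=2, u≡10; β=0, v≡3 (mod 13); (10|13)=+1, (3|13)=+1; sign (−1)^0·+1^0·+1^2 = +1.
Ram(399, 10695) = {2, 3, 7, 31}; no ℚ_2-point on the conic.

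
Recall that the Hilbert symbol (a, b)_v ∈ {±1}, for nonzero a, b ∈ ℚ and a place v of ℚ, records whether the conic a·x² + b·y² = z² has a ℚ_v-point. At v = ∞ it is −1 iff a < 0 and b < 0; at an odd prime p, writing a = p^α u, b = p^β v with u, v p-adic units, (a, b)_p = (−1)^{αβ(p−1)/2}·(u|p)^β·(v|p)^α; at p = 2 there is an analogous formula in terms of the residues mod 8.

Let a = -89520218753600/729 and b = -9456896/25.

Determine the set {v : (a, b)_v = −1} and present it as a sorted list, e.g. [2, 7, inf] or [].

Mod squares: a ≡ -41, b ≡ -36941. Check v ∈ {∞, 2, 3, 5, 17, 41, 53}.
v=41: a=41^3·(≡32), b=41^1·(≡25) mod 41; (32|41)=+1, (25|41)=+1; (−1)^{3·1·20}·(+1)^1·(+1)^3 = +1.
v=53: a=53^2·(≡33), b=53^1·(≡5) mod 53; (33|53)=-1, (5|53)=-1; (−1)^{2·1·26}·(-1)^1·(-1)^2 = -1.
v=2: v_2(a)=6, v_2(b)=8; units ≡ 7, 3 (mod 8); ε·ε+αω+βω = 1·1+6·1+8·0 ≡ 1  ⇒  (a,b)_2 = -1.
v=3: a=3^-6·(≡1), b=3^0·(≡1) mod 3; (1|3)=+1, (1|3)=+1; (−1)^{-6·0·1}·(+1)^0·(+1)^-6 = +1.
v=5: a=5^2·(≡4), b=5^-2·(≡4) mod 5; (4|5)=+1, (4|5)=+1; (−1)^{2·-2·2}·(+1)^-2·(+1)^2 = +1.
v=17: a=17^2·(≡12), b=17^1·(≡11) mod 17; (12|17)=-1, (11|17)=-1; (−1)^{2·1·8}·(-1)^1·(-1)^2 = -1.
v=∞: -41 < 0 and -36941 < 0  ⇒  (a,b)_∞ = -1.
(-41, -36941 / ℚ) ramifies at {2, 17, 53, ∞}: a division algebra.

[2, 17, 53, inf]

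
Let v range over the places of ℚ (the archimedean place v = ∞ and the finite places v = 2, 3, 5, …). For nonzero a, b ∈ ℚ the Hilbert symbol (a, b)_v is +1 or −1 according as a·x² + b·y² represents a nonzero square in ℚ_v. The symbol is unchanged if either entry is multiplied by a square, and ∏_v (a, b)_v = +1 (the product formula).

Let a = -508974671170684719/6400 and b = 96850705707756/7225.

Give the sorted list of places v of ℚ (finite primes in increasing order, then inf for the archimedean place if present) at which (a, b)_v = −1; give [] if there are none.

(a, b) ≡ (-231, 91) mod (ℚ^×)²; places V = {2, 3, 5, 7, 11, 13, 17, 29, ∞}.
(a,b)_5: α=-2, u≡1; β=-2, v≡4 (mod 5); (1|5)=+1, (4|5)=+1; sign (−1)^0·+1^-2·+1^-2 = +1.
(a,b)_3: α=3, u≡1; β=2, v≡1 (mod 3); (1|3)=+1, (1|3)=+1; sign (−1)^0·+1^2·+1^3 = +1.
(a,b)_11: α=5, u≡3; β=4, v≡4 (mod 11); (3|11)=+1, (4|11)=+1; sign (−1)^0·+1^4·+1^5 = +1.
(a,b)_13: α=2, u≡3; β=1, v≡11 (mod 13); (3|13)=+1, (11|13)=-1; sign (−1)^0·+1^1·-1^2 = +1.
(a,b)_17: α=0, u≡10; β=-2, v≡5 (mod 17); (10|17)=-1, (5|17)=-1; sign (−1)^0·-1^-2·-1^0 = +1.
(a,b)_7: α=7, u≡1; β=5, v≡3 (mod 7); (1|7)=+1, (3|7)=-1; sign (−1)^1·+1^5·-1^7 = +1.
(a,b)_29: α=2, u≡22; β=2, v≡23 (mod 29); (22|29)=+1, (23|29)=+1; sign (−1)^0·+1^2·+1^2 = +1.
(a,b)_∞: sgn(-231)=−, sgn(91)=+, so +1.
(a,b)_2: α=-8, β=2; u≡1, v≡3 (mod 8); ε(u)ε(v)=0·1, αω(v)=-8·1, βω(u)=2·0; sum ≡ 0  ⇒  +1.
Every local symbol is +1, so the conic -231·x² + 91·y² = z² has ℚ_v-points for all v and hence a ℚ-point; (a, b / ℚ) ≅ M_2(ℚ).

[]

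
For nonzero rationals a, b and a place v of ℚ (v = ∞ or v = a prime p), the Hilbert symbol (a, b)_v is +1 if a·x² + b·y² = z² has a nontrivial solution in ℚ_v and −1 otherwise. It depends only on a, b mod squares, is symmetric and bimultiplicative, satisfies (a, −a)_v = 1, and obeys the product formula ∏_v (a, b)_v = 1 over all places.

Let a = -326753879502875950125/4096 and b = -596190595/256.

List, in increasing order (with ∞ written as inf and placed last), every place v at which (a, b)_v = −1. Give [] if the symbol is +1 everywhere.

(a, b) ≡ (-5005, -595) mod (ℚ^×)²; places V = {2, 3, 5, 7, 11, 13, 17, ∞}.
(a,b)_11: α=5, u≡6; β=2, v≡8 (mod 11); (6|11)=-1, (8|11)=-1; sign (−1)^0·-1^2·-1^5 = -1.
(a,b)_5: α=3, u≡4; β=1, v≡1 (mod 5); (4|5)=+1, (1|5)=+1; sign (−1)^0·+1^1·+1^3 = +1.
(a,b)_17: α=2, u≡6; β=1, v≡13 (mod 17); (6|17)=-1, (13|17)=+1; sign (−1)^0·-1^1·+1^2 = -1.
(a,b)_13: α=5, u≡8; β=2, v≡9 (mod 13); (8|13)=-1, (9|13)=+1; sign (−1)^0·-1^2·+1^5 = +1.
(a,b)_3: α=2, u≡2; β=0, v≡2 (mod 3); (2|3)=-1, (2|3)=-1; sign (−1)^0·-1^0·-1^2 = +1.
(a,b)_∞: sgn(-5005)=−, sgn(-595)=−, so -1.
(a,b)_7: α=5, u≡6; β=3, v≡3 (mod 7); (6|7)=-1, (3|7)=-1; sign (−1)^1·-1^3·-1^5 = -1.
(a,b)_2: α=-12, β=-8; u≡3, v≡5 (mod 8); ε(u)ε(v)=1·0, αω(v)=-12·1, βω(u)=-8·1; sum ≡ 0  ⇒  +1.
|Ram(-5005, -595)| = 4, even; anisotropic at {7, 11, 17, ∞}.

[7, 11, 17, inf]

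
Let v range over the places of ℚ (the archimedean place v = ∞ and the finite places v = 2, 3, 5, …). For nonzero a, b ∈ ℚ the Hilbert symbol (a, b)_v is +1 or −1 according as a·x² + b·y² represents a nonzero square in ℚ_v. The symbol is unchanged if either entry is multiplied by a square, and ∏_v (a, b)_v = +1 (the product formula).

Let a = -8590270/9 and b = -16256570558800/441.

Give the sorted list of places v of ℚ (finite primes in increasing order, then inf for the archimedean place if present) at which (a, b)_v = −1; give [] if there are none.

[2, 5, 23, inf]

Mod squares: a ≡ -50830, b ≡ -13. Check v ∈ {∞, 2, 3, 5, 7, 11, 13, 17, 23}.
v=11: a=11^0·(≡9), b=11^2·(≡3) mod 11; (9|11)=+1, (3|11)=+1; (−1)^{0·2·5}·(+1)^2·(+1)^0 = +1.
v=3: a=3^-2·(≡2), b=3^-2·(≡2) mod 3; (2|3)=-1, (2|3)=-1; (−1)^{-2·-2·1}·(-1)^-2·(-1)^-2 = +1.
v=13: a=13^3·(≡9), b=13^3·(≡1) mod 13; (9|13)=+1, (1|13)=+1; (−1)^{3·3·6}·(+1)^3·(+1)^3 = +1.
v=∞: -50830 < 0 and -13 < 0  ⇒  (a,b)_∞ = -1.
v=23: a=23^1·(≡11), b=23^2·(≡10) mod 23; (11|23)=-1, (10|23)=-1; (−1)^{1·2·11}·(-1)^2·(-1)^1 = -1.
v=5: a=5^1·(≡4), b=5^2·(≡3) mod 5; (4|5)=+1, (3|5)=-1; (−1)^{1·2·2}·(+1)^2·(-1)^1 = -1.
v=17: a=17^1·(≡13), b=17^2·(≡8) mod 17; (13|17)=+1, (8|17)=+1; (−1)^{1·2·8}·(+1)^2·(+1)^1 = +1.
v=7: a=7^0·(≡2), b=7^-2·(≡1) mod 7; (2|7)=+1, (1|7)=+1; (−1)^{0·-2·3}·(+1)^-2·(+1)^0 = +1.
v=2: v_2(a)=1, v_2(b)=4; units ≡ 1, 3 (mod 8); ε·ε+αω+βω = 0·1+1·1+4·0 ≡ 1  ⇒  (a,b)_2 = -1.
|Ram(-50830, -13)| = 4, even; anisotropic at {2, 5, 23, ∞}.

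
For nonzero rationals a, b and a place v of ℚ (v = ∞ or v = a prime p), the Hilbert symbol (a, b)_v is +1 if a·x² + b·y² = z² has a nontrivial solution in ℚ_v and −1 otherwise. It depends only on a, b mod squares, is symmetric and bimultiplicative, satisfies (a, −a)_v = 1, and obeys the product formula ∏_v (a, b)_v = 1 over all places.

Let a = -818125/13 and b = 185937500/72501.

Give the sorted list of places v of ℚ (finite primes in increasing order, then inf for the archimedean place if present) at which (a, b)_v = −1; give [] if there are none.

[2, 3, 7, 17]

Mod squares: a ≡ -17017, b ≡ 51051. Check v ∈ {∞, 2, 3, 5, 7, 11, 13, 17}.
v=∞: -17017 < 0 and 51051 > 0  ⇒  (a,b)_∞ = +1.
v=17: a=17^1·(≡8), b=17^1·(≡7) mod 17; (8|17)=+1, (7|17)=-1; (−1)^{1·1·8}·(+1)^1·(-1)^1 = -1.
v=5: a=5^4·(≡2), b=5^8·(≡1) mod 5; (2|5)=-1, (1|5)=+1; (−1)^{4·8·2}·(-1)^8·(+1)^4 = +1.
v=3: a=3^0·(≡2), b=3^-1·(≡1) mod 3; (2|3)=-1, (1|3)=+1; (−1)^{0·-1·1}·(-1)^-1·(+1)^0 = -1.
v=2: v_2(a)=0, v_2(b)=2; units ≡ 7, 3 (mod 8); ε·ε+αω+βω = 1·1+0·1+2·0 ≡ 1  ⇒  (a,b)_2 = -1.
v=13: a=13^-1·(≡4), b=13^-3·(≡3) mod 13; (4|13)=+1, (3|13)=+1; (−1)^{-1·-3·6}·(+1)^-3·(+1)^-1 = +1.
v=7: a=7^1·(≡3), b=7^1·(≡3) mod 7; (3|7)=-1, (3|7)=-1; (−1)^{1·1·3}·(-1)^1·(-1)^1 = -1.
v=11: a=11^1·(≡9), b=11^-1·(≡6) mod 11; (9|11)=+1, (6|11)=-1; (−1)^{1·-1·5}·(+1)^-1·(-1)^1 = +1.
Ram(-17017, 51051) = {2, 3, 7, 17}; no ℚ_2-point on the conic.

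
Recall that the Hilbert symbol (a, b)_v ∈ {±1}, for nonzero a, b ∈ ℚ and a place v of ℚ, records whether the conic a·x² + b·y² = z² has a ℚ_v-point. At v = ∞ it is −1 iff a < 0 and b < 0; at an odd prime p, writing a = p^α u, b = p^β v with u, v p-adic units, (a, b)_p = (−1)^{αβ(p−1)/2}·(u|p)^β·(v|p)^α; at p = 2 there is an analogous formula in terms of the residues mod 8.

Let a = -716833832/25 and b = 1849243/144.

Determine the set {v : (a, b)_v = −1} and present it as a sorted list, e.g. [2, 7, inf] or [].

[13, 29]

Mod squares: a ≡ -179208458, b ≡ 15283. Check v ∈ {∞, 2, 3, 5, 11, 13, 17, 29, 31, 41}.
v=5: a=5^-2·(≡3), b=5^0·(≡2) mod 5; (3|5)=-1, (2|5)=-1; (−1)^{-2·0·2}·(-1)^0·(-1)^-2 = +1.
v=41: a=41^1·(≡23), b=41^0·(≡40) mod 41; (23|41)=+1, (40|41)=+1; (−1)^{1·0·20}·(+1)^0·(+1)^1 = +1.
v=13: a=13^1·(≡4), b=13^0·(≡6) mod 13; (4|13)=+1, (6|13)=-1; (−1)^{1·0·6}·(+1)^0·(-1)^1 = -1.
v=31: a=31^1·(≡15), b=31^1·(≡2) mod 31; (15|31)=-1, (2|31)=+1; (−1)^{1·1·15}·(-1)^1·(+1)^1 = +1.
v=2: v_2(a)=3, v_2(b)=-4; units ≡ 3, 3 (mod 8); ε·ε+αω+βω = 1·1+3·1+-4·1 ≡ 0  ⇒  (a,b)_2 = +1.
v=∞: -179208458 < 0 and 15283 > 0  ⇒  (a,b)_∞ = +1.
v=29: a=29^1·(≡21), b=29^1·(≡4) mod 29; (21|29)=-1, (4|29)=+1; (−1)^{1·1·14}·(-1)^1·(+1)^1 = -1.
v=3: a=3^0·(≡1), b=3^-2·(≡1) mod 3; (1|3)=+1, (1|3)=+1; (−1)^{0·-2·1}·(+1)^-2·(+1)^0 = +1.
v=11: a=11^1·(≡9), b=11^2·(≡4) mod 11; (9|11)=+1, (4|11)=+1; (−1)^{1·2·5}·(+1)^2·(+1)^1 = +1.
v=17: a=17^1·(≡13), b=17^1·(≡8) mod 17; (13|17)=+1, (8|17)=+1; (−1)^{1·1·8}·(+1)^1·(+1)^1 = +1.
|Ram(-179208458, 15283)| = 2, even; anisotropic at {13, 29}.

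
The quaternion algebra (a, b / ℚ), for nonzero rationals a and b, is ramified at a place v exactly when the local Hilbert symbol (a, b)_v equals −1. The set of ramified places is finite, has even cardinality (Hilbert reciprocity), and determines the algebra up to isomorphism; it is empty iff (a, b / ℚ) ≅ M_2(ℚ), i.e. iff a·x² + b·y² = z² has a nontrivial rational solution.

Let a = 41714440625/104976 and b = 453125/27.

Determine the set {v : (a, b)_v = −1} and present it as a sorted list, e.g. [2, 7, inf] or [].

Mod squares: a ≡ 230945, b ≡ 87. Check v ∈ {∞, 2, 3, 5, 11, 13, 17, 19, 29}.
v=29: a=29^0·(≡14), b=29^1·(≡3) mod 29; (14|29)=-1, (3|29)=-1; (−1)^{0·1·14}·(-1)^1·(-1)^0 = -1.
v=17: a=17^3·(≡9), b=17^0·(≡16) mod 17; (9|17)=+1, (16|17)=+1; (−1)^{3·0·8}·(+1)^0·(+1)^3 = +1.
v=19: a=19^1·(≡2), b=19^0·(≡4) mod 19; (2|19)=-1, (4|19)=+1; (−1)^{1·0·9}·(-1)^0·(+1)^1 = +1.
v=13: a=13^1·(≡8), b=13^0·(≡10) mod 13; (8|13)=-1, (10|13)=+1; (−1)^{1·0·6}·(-1)^0·(+1)^1 = +1.
v=5: a=5^5·(≡1), b=5^6·(≡2) mod 5; (1|5)=+1, (2|5)=-1; (−1)^{5·6·2}·(+1)^6·(-1)^5 = -1.
v=∞: 230945 > 0 and 87 > 0  ⇒  (a,b)_∞ = +1.
v=3: a=3^-8·(≡2), b=3^-3·(≡2) mod 3; (2|3)=-1, (2|3)=-1; (−1)^{-8·-3·1}·(-1)^-3·(-1)^-8 = -1.
v=11: a=11^1·(≡8), b=11^0·(≡7) mod 11; (8|11)=-1, (7|11)=-1; (−1)^{1·0·5}·(-1)^0·(-1)^1 = -1.
v=2: v_2(a)=-4, v_2(b)=0; units ≡ 1, 7 (mod 8); ε·ε+αω+βω = 0·1+-4·0+0·0 ≡ 0  ⇒  (a,b)_2 = +1.
(230945, 87 / ℚ) ramifies at {3, 5, 11, 29}: a division algebra.

[3, 5, 11, 29]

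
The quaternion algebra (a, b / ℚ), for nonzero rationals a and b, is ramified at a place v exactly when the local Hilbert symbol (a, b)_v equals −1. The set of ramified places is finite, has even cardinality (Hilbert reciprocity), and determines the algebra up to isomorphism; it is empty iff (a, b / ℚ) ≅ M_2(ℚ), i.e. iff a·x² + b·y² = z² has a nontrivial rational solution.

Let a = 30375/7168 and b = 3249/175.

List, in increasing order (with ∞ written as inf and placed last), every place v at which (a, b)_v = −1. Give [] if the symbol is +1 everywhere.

Mod squares: a ≡ 105, b ≡ 7. Check v ∈ {∞, 2, 3, 5, 7, 19}.
v=∞: 105 > 0 and 7 > 0  ⇒  (a,b)_∞ = +1.
v=2: v_2(a)=-10, v_2(b)=0; units ≡ 1, 7 (mod 8); ε·ε+αω+βω = 0·1+-10·0+0·0 ≡ 0  ⇒  (a,b)_2 = +1.
v=19: a=19^0·(≡14), b=19^2·(≡7) mod 19; (14|19)=-1, (7|19)=+1; (−1)^{0·2·9}·(-1)^2·(+1)^0 = +1.
v=5: a=5^3·(≡1), b=5^-2·(≡2) mod 5; (1|5)=+1, (2|5)=-1; (−1)^{3·-2·2}·(+1)^-2·(-1)^3 = -1.
v=7: a=7^-1·(≡1), b=7^-1·(≡2) mod 7; (1|7)=+1, (2|7)=+1; (−1)^{-1·-1·3}·(+1)^-1·(+1)^-1 = -1.
v=3: a=3^5·(≡2), b=3^2·(≡1) mod 3; (2|3)=-1, (1|3)=+1; (−1)^{5·2·1}·(-1)^2·(+1)^5 = +1.
Ram(105, 7) = {5, 7}; no ℚ_5-point on the conic.

[5, 7]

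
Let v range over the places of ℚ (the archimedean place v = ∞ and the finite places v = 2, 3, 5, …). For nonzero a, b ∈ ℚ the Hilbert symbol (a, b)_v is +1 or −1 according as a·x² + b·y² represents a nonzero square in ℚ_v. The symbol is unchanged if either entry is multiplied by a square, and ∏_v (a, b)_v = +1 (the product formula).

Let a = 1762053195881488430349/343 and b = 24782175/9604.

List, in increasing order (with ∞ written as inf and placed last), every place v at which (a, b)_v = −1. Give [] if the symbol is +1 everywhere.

(a, b) ≡ (2313003, 110143) mod (ℚ^×)²; places V = {2, 3, 5, 7, 11, 13, 17, 19, 31, ∞}.
(a,b)_17: α=5, u≡13; β=1, v≡9 (mod 17); (13|17)=+1, (9|17)=+1; sign (−1)^0·+1^1·+1^5 = +1.
(a,b)_∞: sgn(2313003)=+, sgn(110143)=+, so +1.
(a,b)_3: α=3, u≡1; β=2, v≡1 (mod 3); (1|3)=+1, (1|3)=+1; sign (−1)^0·+1^2·+1^3 = +1.
(a,b)_31: α=3, u≡23; β=1, v≡16 (mod 31); (23|31)=-1, (16|31)=+1; sign (−1)^1·-1^1·+1^3 = +1.
(a,b)_7: α=-3, u≡2; β=-4, v≡3 (mod 7); (2|7)=+1, (3|7)=-1; sign (−1)^0·+1^-4·-1^-3 = -1.
(a,b)_13: α=2, u≡3; β=0, v≡8 (mod 13); (3|13)=+1, (8|13)=-1; sign (−1)^0·+1^0·-1^2 = +1.
(a,b)_19: α=3, u≡1; β=1, v≡12 (mod 19); (1|19)=+1, (12|19)=-1; sign (−1)^1·+1^1·-1^3 = +1.
(a,b)_2: α=0, β=-2; u≡3, v≡7 (mod 8); ε(u)ε(v)=1·1, αω(v)=0·0, βω(u)=-2·1; sum ≡ 1  ⇒  -1.
(a,b)_5: α=0, u≡3; β=2, v≡3 (mod 5); (3|5)=-1, (3|5)=-1; sign (−1)^0·-1^2·-1^0 = +1.
(a,b)_11: α=3, u≡7; β=1, v≡4 (mod 11); (7|11)=-1, (4|11)=+1; sign (−1)^1·-1^1·+1^3 = +1.
Ram(2313003, 110143) = {2, 7}; no ℚ_2-point on the conic.

[2, 7]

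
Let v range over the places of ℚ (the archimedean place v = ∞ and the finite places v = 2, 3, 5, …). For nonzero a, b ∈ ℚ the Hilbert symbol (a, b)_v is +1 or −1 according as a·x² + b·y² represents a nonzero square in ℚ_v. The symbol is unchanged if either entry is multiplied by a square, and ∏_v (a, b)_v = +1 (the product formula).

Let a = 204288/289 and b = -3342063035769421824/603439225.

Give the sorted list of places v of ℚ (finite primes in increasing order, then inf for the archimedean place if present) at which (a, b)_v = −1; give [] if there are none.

(a, b) ≡ (798, -399) mod (ℚ^×)²; places V = {2, 3, 5, 7, 17, 19, ∞}.
(a,b)_7: α=1, u≡4; β=5, v≡5 (mod 7); (4|7)=+1, (5|7)=-1; sign (−1)^1·+1^5·-1^1 = +1.
(a,b)_2: α=9, β=30; u≡7, v≡1 (mod 8); ε(u)ε(v)=1·0, αω(v)=9·0, βω(u)=30·0; sum ≡ 0  ⇒  +1.
(a,b)_19: α=1, u≡9; β=3, v≡5 (mod 19); (9|19)=+1, (5|19)=+1; sign (−1)^1·+1^3·+1^1 = -1.
(a,b)_17: α=-2, u≡16; β=-6, v≡15 (mod 17); (16|17)=+1, (15|17)=+1; sign (−1)^0·+1^-6·+1^-2 = +1.
(a,b)_∞: sgn(798)=+, sgn(-399)=−, so +1.
(a,b)_3: α=1, u≡2; β=3, v≡2 (mod 3); (2|3)=-1, (2|3)=-1; sign (−1)^1·-1^3·-1^1 = -1.
(a,b)_5: α=0, u≡2; β=-2, v≡4 (mod 5); (2|5)=-1, (4|5)=+1; sign (−1)^0·-1^-2·+1^0 = +1.
(798, -399 / ℚ) ramifies at {3, 19}: a division algebra.

[3, 19]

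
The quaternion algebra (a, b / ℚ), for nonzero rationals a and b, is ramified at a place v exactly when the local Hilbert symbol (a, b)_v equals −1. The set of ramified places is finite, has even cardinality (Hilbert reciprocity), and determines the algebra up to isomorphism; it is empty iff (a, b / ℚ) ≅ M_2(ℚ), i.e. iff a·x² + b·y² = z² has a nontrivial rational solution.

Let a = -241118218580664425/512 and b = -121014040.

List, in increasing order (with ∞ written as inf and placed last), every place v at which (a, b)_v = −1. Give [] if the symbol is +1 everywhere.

[2, 19, 23, inf]

Mod squares: a ≡ -2465554, b ≡ -57190. Check v ∈ {∞, 2, 5, 7, 11, 13, 17, 19, 23, 31, 43}.
v=2: v_2(a)=-9, v_2(b)=3; units ≡ 7, 5 (mod 8); ε·ε+αω+βω = 1·0+-9·1+3·0 ≡ 1  ⇒  (a,b)_2 = -1.
v=17: a=17^2·(≡14), b=17^0·(≡1) mod 17; (14|17)=-1, (1|17)=+1; (−1)^{2·0·8}·(-1)^0·(+1)^2 = +1.
v=7: a=7^1·(≡1), b=7^1·(≡5) mod 7; (1|7)=+1, (5|7)=-1; (−1)^{1·1·3}·(+1)^1·(-1)^1 = +1.
v=13: a=13^1·(≡4), b=13^0·(≡9) mod 13; (4|13)=+1, (9|13)=+1; (−1)^{1·0·6}·(+1)^0·(+1)^1 = +1.
v=5: a=5^2·(≡4), b=5^1·(≡2) mod 5; (4|5)=+1, (2|5)=-1; (−1)^{2·1·2}·(+1)^1·(-1)^2 = +1.
v=31: a=31^1·(≡11), b=31^0·(≡9) mod 31; (11|31)=-1, (9|31)=+1; (−1)^{1·0·15}·(-1)^0·(+1)^1 = +1.
v=23: a=23^1·(≡14), b=23^2·(≡21) mod 23; (14|23)=-1, (21|23)=-1; (−1)^{1·2·11}·(-1)^2·(-1)^1 = -1.
v=19: a=19^1·(≡5), b=19^1·(≡1) mod 19; (5|19)=+1, (1|19)=+1; (−1)^{1·1·9}·(+1)^1·(+1)^1 = -1.
v=∞: -2465554 < 0 and -57190 < 0  ⇒  (a,b)_∞ = -1.
v=11: a=11^4·(≡6), b=11^0·(≡7) mod 11; (6|11)=-1, (7|11)=-1; (−1)^{4·0·5}·(-1)^0·(-1)^4 = +1.
v=43: a=43^2·(≡31), b=43^1·(≡27) mod 43; (31|43)=+1, (27|43)=-1; (−1)^{2·1·21}·(+1)^1·(-1)^2 = +1.
(-2465554, -57190 / ℚ) ramifies at {2, 19, 23, ∞}: a division algebra.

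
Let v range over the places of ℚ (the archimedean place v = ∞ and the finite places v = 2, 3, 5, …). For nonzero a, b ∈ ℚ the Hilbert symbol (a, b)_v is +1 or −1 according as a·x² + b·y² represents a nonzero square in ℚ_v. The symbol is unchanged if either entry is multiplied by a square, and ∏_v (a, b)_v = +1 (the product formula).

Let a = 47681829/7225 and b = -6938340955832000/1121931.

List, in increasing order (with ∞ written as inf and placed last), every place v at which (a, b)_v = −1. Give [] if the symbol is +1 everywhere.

Mod squares: a ≡ 31349, b ≡ -4790945. Check v ∈ {∞, 2, 3, 5, 11, 13, 17, 19, 23, 29, 37, 47}.
v=∞: 31349 > 0 and -4790945 < 0  ⇒  (a,b)_∞ = +1.
v=13: a=13^2·(≡8), b=13^2·(≡12) mod 13; (8|13)=-1, (12|13)=+1; (−1)^{2·2·6}·(-1)^2·(+1)^2 = +1.
v=3: a=3^2·(≡2), b=3^-10·(≡1) mod 3; (2|3)=-1, (1|3)=+1; (−1)^{2·-10·1}·(-1)^-10·(+1)^2 = +1.
v=5: a=5^-2·(≡1), b=5^3·(≡4) mod 5; (1|5)=+1, (4|5)=+1; (−1)^{-2·3·2}·(+1)^3·(+1)^-2 = +1.
v=47: a=47^1·(≡28), b=47^1·(≡16) mod 47; (28|47)=+1, (16|47)=+1; (−1)^{1·1·23}·(+1)^1·(+1)^1 = -1.
v=19: a=19^0·(≡15), b=19^-1·(≡10) mod 19; (15|19)=-1, (10|19)=-1; (−1)^{0·-1·9}·(-1)^-1·(-1)^0 = -1.
v=2: v_2(a)=0, v_2(b)=6; units ≡ 5, 7 (mod 8); ε·ε+αω+βω = 0·1+0·0+6·1 ≡ 0  ⇒  (a,b)_2 = +1.
v=29: a=29^1·(≡26), b=29^3·(≡27) mod 29; (26|29)=-1, (27|29)=-1; (−1)^{1·3·14}·(-1)^3·(-1)^1 = +1.
v=17: a=17^-2·(≡1), b=17^0·(≡5) mod 17; (1|17)=+1, (5|17)=-1; (−1)^{-2·0·8}·(+1)^0·(-1)^-2 = +1.
v=11: a=11^0·(≡7), b=11^2·(≡8) mod 11; (7|11)=-1, (8|11)=-1; (−1)^{0·2·5}·(-1)^2·(-1)^0 = +1.
v=37: a=37^0·(≡4), b=37^1·(≡8) mod 37; (4|37)=+1, (8|37)=-1; (−1)^{0·1·18}·(+1)^1·(-1)^0 = +1.
v=23: a=23^1·(≡6), b=23^0·(≡3) mod 23; (6|23)=+1, (3|23)=+1; (−1)^{1·0·11}·(+1)^0·(+1)^1 = +1.
|Ram(31349, -4790945)| = 2, even; anisotropic at {19, 47}.

[19, 47]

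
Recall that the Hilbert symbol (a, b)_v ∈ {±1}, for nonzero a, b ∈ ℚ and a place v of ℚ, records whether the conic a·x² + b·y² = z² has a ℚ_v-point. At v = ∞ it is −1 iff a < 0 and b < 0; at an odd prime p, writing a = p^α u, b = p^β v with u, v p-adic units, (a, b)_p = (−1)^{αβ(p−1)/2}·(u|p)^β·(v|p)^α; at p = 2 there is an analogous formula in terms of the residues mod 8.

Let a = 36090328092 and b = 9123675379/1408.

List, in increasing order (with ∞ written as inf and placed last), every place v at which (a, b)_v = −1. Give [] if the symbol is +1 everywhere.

Mod squares: a ≡ 663, b ≡ 2002. Check v ∈ {∞, 2, 3, 7, 11, 13, 17, 19, 31}.
v=17: a=17^3·(≡14), b=17^2·(≡13) mod 17; (14|17)=-1, (13|17)=+1; (−1)^{3·2·8}·(-1)^2·(+1)^3 = +1.
v=19: a=19^0·(≡4), b=19^2·(≡7) mod 19; (4|19)=+1, (7|19)=+1; (−1)^{0·2·9}·(+1)^2·(+1)^0 = +1.
v=3: a=3^1·(≡2), b=3^0·(≡1) mod 3; (2|3)=-1, (1|3)=+1; (−1)^{1·0·1}·(-1)^0·(+1)^1 = +1.
v=11: a=11^0·(≡5), b=11^-1·(≡7) mod 11; (5|11)=+1, (7|11)=-1; (−1)^{0·-1·5}·(+1)^-1·(-1)^0 = +1.
v=2: v_2(a)=2, v_2(b)=-7; units ≡ 7, 1 (mod 8); ε·ε+αω+βω = 1·0+2·0+-7·0 ≡ 0  ⇒  (a,b)_2 = +1.
v=13: a=13^1·(≡3), b=13^1·(≡6) mod 13; (3|13)=+1, (6|13)=-1; (−1)^{1·1·6}·(+1)^1·(-1)^1 = -1.
v=∞: 663 > 0 and 2002 > 0  ⇒  (a,b)_∞ = +1.
v=7: a=7^2·(≡3), b=7^1·(≡5) mod 7; (3|7)=-1, (5|7)=-1; (−1)^{2·1·3}·(-1)^1·(-1)^2 = -1.
v=31: a=31^2·(≡22), b=31^2·(≡5) mod 31; (22|31)=-1, (5|31)=+1; (−1)^{2·2·15}·(-1)^2·(+1)^2 = +1.
|Ram(663, 2002)| = 2, even; anisotropic at {7, 13}.

[7, 13]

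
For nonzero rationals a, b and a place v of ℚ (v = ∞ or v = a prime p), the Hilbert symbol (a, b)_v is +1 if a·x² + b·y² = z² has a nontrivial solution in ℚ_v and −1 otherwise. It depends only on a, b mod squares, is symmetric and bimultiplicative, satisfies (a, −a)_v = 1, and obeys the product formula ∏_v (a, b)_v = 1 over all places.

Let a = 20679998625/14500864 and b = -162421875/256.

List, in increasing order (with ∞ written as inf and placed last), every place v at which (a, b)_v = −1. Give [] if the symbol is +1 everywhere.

(a, b) ≡ (2145, -1155) mod (ℚ^×)²; places V = {2, 3, 5, 7, 11, 13, 17, 23, ∞}.
(a,b)_3: α=7, u≡1; β=3, v≡2 (mod 3); (1|3)=+1, (2|3)=-1; sign (−1)^1·+1^3·-1^7 = +1.
(a,b)_7: α=-2, u≡5; β=1, v≡5 (mod 7); (5|7)=-1, (5|7)=-1; sign (−1)^0·-1^1·-1^-2 = -1.
(a,b)_13: α=1, u≡10; β=0, v≡11 (mod 13); (10|13)=+1, (11|13)=-1; sign (−1)^0·+1^0·-1^1 = -1.
(a,b)_23: α=2, u≡1; β=0, v≡18 (mod 23); (1|23)=+1, (18|23)=+1; sign (−1)^0·+1^0·+1^2 = +1.
(a,b)_2: α=-10, β=-8; u≡1, v≡5 (mod 8); ε(u)ε(v)=0·0, αω(v)=-10·1, βω(u)=-8·0; sum ≡ 0  ⇒  +1.
(a,b)_11: α=1, u≡7; β=1, v≡9 (mod 11); (7|11)=-1, (9|11)=+1; sign (−1)^1·-1^1·+1^1 = +1.
(a,b)_17: α=-2, u≡12; β=0, v≡1 (mod 17); (12|17)=-1, (1|17)=+1; sign (−1)^0·-1^0·+1^-2 = +1.
(a,b)_5: α=3, u≡1; β=7, v≡1 (mod 5); (1|5)=+1, (1|5)=+1; sign (−1)^0·+1^7·+1^3 = +1.
(a,b)_∞: sgn(2145)=+, sgn(-1155)=−, so +1.
(2145, -1155 / ℚ) ramifies at {7, 13}: a division algebra.

[7, 13]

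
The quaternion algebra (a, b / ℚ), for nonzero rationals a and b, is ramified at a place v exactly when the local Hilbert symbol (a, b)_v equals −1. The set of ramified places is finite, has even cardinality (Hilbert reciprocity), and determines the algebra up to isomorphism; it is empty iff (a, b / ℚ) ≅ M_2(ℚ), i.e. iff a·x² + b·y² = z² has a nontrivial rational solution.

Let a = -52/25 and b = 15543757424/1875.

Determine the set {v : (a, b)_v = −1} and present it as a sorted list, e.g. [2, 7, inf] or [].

Mod squares: a ≡ -13, b ≡ 12597. Check v ∈ {∞, 2, 3, 5, 13, 17, 19, 37}.
v=2: v_2(a)=2, v_2(b)=4; units ≡ 3, 5 (mod 8); ε·ε+αω+βω = 1·0+2·1+4·1 ≡ 0  ⇒  (a,b)_2 = +1.
v=19: a=19^0·(≡4), b=19^1·(≡7) mod 19; (4|19)=+1, (7|19)=+1; (−1)^{0·1·9}·(+1)^1·(+1)^0 = +1.
v=37: a=37^0·(≡29), b=37^2·(≡14) mod 37; (29|37)=-1, (14|37)=-1; (−1)^{0·2·18}·(-1)^2·(-1)^0 = +1.
v=3: a=3^0·(≡2), b=3^-1·(≡2) mod 3; (2|3)=-1, (2|3)=-1; (−1)^{0·-1·1}·(-1)^-1·(-1)^0 = -1.
v=17: a=17^0·(≡2), b=17^1·(≡6) mod 17; (2|17)=+1, (6|17)=-1; (−1)^{0·1·8}·(+1)^1·(-1)^0 = +1.
v=13: a=13^1·(≡4), b=13^3·(≡5) mod 13; (4|13)=+1, (5|13)=-1; (−1)^{1·3·6}·(+1)^3·(-1)^1 = -1.
v=∞: -13 < 0 and 12597 > 0  ⇒  (a,b)_∞ = +1.
v=5: a=5^-2·(≡3), b=5^-4·(≡3) mod 5; (3|5)=-1, (3|5)=-1; (−1)^{-2·-4·2}·(-1)^-4·(-1)^-2 = +1.
(-13, 12597 / ℚ) ramifies at {3, 13}: a division algebra.

[3, 13]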